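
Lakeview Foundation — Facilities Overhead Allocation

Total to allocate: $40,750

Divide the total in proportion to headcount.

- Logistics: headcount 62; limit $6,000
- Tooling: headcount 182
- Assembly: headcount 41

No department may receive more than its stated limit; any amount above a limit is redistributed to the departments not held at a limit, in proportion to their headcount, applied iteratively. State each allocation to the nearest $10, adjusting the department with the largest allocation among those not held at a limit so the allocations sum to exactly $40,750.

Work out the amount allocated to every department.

Logistics: $6,000 | Tooling: $28,360 | Assembly: $6,390

Headcount total: 285.
Proportional shares (ignoring caps): Logistics 8,864.91; Tooling 26,022.81; Assembly 5,862.28.
Held at cap: Logistics ($6,000); residual $34,750 reallocated over remaining headcount 223.
Remaining shares: Tooling 28,360.99 → $28,360; Assembly 6,389.01 → $6,390.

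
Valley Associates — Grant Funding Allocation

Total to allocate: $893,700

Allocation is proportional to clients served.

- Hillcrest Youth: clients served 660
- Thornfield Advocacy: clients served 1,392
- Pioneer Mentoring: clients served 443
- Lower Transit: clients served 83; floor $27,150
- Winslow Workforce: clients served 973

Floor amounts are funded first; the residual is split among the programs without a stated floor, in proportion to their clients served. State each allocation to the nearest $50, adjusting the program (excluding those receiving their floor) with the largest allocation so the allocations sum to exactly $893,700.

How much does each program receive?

Guaranteed amounts: Lower Transit $27,150. Remaining pool $866,550.
Remaining pool split over remaining clients served 3,468: Hillcrest Youth 164,914.36 → $164,900; Thornfield Advocacy 347,819.38 → $347,800; Pioneer Mentoring 110,692.52 → $110,700; Winslow Workforce 243,123.75 → $243,100.
Rounding difference +$50 applied to Thornfield Advocacy → $347,850.

Hillcrest Youth: $164,900 · Thornfield Advocacy: $347,850 · Pioneer Mentoring: $110,700 · Lower Transit: $27,150 · Winslow Workforce: $243,100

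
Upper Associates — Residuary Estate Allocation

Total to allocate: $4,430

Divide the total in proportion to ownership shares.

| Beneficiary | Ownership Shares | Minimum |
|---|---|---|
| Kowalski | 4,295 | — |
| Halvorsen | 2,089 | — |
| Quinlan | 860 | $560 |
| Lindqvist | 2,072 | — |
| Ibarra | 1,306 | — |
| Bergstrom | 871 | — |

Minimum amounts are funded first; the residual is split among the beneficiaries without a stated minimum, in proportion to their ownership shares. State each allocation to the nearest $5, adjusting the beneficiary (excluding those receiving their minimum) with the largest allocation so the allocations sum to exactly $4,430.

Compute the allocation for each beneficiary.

Minimums first: Quinlan $560. Balance $3,870.
Balance split over remaining ownership shares 10,633: Kowalski 1,563.21 → $1,565; Halvorsen 760.32 → $760; Lindqvist 754.13 → $755; Ibarra 475.33 → $475; Bergstrom 317.01 → $315.

Kowalski: $1,565 | Halvorsen: $760 | Quinlan: $560 | Lindqvist: $755 | Ibarra: $475 | Bergstrom: $315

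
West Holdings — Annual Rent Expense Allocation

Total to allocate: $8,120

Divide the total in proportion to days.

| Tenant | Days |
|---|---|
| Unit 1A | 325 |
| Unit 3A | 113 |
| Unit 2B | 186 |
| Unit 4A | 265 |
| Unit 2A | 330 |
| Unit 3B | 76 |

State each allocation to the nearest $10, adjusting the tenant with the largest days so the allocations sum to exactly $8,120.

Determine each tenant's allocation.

Total days = 1,295.
Raw shares: Unit 1A 325/1,295 × $8,120 = 2,037.84; Unit 3A 113/1,295 × $8,120 = 708.54; Unit 2B 186/1,295 × $8,120 = 1,166.27; Unit 4A 265/1,295 × $8,120 = 1,661.62; Unit 2A 330/1,295 × $8,120 = 2,069.19; Unit 3B 76/1,295 × $8,120 = 476.54.
Rounded to nearest $10: Unit 1A $2,040; Unit 3A $710; Unit 2B $1,170; Unit 4A $1,660; Unit 2A $2,070; Unit 3B $480. Sum = $8,130.
Difference $8,120 − $8,130 = −$10 applied to largest days (Unit 2A): Unit 2A becomes $2,060.

Unit 1A: $2,040 · Unit 3A: $710 · Unit 2B: $1,170 · Unit 4A: $1,660 · Unit 2A: $2,060 · Unit 3B: $480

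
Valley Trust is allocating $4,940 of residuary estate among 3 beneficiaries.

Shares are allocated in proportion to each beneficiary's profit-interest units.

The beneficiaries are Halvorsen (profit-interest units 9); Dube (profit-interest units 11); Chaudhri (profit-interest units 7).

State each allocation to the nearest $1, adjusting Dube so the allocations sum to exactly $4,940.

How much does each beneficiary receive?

Sum of profit-interest units: 27.
Unrounded shares: Halvorsen 9/27 × $4,940 = 1,646.67; Dube 11/27 × $4,940 = 2,012.59; Chaudhri 7/27 × $4,940 = 1,280.74.
At nearest $1: Halvorsen $1,647; Dube $2,013; Chaudhri $1,281. Sum = $4,941.
Difference $4,940 − $4,941 = −$1 applied to Dube: Dube becomes $2,012.

Halvorsen: $1,647 · Dube: $2,012 · Chaudhri: $1,281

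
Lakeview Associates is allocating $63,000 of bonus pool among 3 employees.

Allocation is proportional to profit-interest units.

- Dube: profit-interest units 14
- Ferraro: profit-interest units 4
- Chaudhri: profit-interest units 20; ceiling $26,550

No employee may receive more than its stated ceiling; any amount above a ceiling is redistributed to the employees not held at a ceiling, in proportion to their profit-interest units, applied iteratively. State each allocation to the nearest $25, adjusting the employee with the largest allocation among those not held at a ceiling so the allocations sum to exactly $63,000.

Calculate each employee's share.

Combined profit-interest units = 38.
Proportional shares (ignoring caps): Dube 23,210.53; Ferraro 6,631.58; Chaudhri 33,157.89.
Capped: Chaudhri ($26,550); balance $36,450 reallocated over remaining profit-interest units 18.
Remaining shares: Dube 28,350.00 → $28,350; Ferraro 8,100.00 → $8,100.

Dube: $28,350 | Ferraro: $8,100 | Chaudhri: $26,550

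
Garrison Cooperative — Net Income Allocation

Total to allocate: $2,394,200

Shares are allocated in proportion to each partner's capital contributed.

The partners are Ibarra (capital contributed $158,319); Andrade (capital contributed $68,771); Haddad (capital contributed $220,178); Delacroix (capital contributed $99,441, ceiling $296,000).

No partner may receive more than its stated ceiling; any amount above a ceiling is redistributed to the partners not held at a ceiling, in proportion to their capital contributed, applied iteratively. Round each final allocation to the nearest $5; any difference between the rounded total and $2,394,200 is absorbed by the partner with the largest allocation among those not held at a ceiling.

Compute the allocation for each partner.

Capital contributed total: 546,709.
Pro-rata shares before constraints: Ibarra 693,325.61; Andrade 301,168.50; Haddad 964,224.42; Delacroix 435,481.48.
Capped: Delacroix ($296,000); remaining pool $2,098,200 reallocated over remaining capital contributed 447,268.
Shares after redistribution: Ibarra 742,697.72 → $742,700; Andrade 322,614.88 → $322,615; Haddad 1,032,887.40 → $1,032,885.

Ibarra: $742,700 | Andrade: $322,615 | Haddad: $1,032,885 | Delacroix: $296,000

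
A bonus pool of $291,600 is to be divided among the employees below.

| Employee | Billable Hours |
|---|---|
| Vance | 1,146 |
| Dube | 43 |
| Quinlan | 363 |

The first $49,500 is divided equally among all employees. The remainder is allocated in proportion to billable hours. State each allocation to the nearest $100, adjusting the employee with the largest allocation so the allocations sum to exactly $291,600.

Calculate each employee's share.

Vance: $195,300 · Dube: $23,200 · Quinlan: $73,100

Equal tier: $49,500 ÷ 3 = $16,500 apiece.
Remainder $242,100 by billable hours (total 1,552): Vance 178,767.14 → $178,800; Dube 6,707.67 → $6,700; Quinlan 56,625.19 → $56,600.
Totals: Vance $16,500 + $178,800 = $195,300; Dube $16,500 + $6,700 = $23,200; Quinlan $16,500 + $56,600 = $73,100.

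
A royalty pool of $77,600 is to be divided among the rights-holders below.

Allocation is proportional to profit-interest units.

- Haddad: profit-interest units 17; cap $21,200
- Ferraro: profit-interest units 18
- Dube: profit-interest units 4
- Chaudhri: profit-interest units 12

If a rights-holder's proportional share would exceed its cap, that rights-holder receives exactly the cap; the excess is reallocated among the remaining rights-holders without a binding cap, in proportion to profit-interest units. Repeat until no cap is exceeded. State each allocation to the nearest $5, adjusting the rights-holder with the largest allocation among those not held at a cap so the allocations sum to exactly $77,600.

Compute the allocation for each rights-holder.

Haddad: $21,200 · Ferraro: $29,860 · Dube: $6,635 · Chaudhri: $19,905

Profit-interest units total: 51.
Pro-rata shares before constraints: Haddad 25,866.67; Ferraro 27,388.24; Dube 6,086.27; Chaudhri 18,258.82.
Held at cap: Haddad ($21,200); residual $56,400 reallocated over remaining profit-interest units 34.
Redistributed shares: Ferraro 29,858.82 → $29,860; Dube 6,635.29 → $6,635; Chaudhri 19,905.88 → $19,905.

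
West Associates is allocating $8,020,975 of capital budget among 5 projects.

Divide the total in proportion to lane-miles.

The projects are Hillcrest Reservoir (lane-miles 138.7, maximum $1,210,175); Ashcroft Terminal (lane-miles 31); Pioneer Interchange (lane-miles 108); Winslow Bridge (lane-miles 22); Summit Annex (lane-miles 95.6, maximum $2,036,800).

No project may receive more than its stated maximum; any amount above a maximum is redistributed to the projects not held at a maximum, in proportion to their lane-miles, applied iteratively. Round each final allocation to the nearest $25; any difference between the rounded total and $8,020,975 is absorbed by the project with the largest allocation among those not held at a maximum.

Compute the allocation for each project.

Hillcrest Reservoir: $1,210,175 · Ashcroft Terminal: $919,225 · Pioneer Interchange: $3,202,425 · Winslow Bridge: $652,350 · Summit Annex: $2,036,800

Combined lane-miles = 395.3.
Unconstrained shares: Hillcrest Reservoir 2,814,341.59; Ashcroft Terminal 629,016.51; Pioneer Interchange 2,191,412.35; Winslow Bridge 446,398.81; Summit Annex 1,939,805.74.
Capped: Hillcrest Reservoir ($1,210,175); remaining pool $6,810,800 reallocated over remaining lane-miles 256.6.
Capped: Summit Annex ($2,036,800); remaining pool $4,774,000 reallocated over remaining lane-miles 161.
Shares after redistribution: Ashcroft Terminal 919,217.39 → $919,225; Pioneer Interchange 3,202,434.78 → $3,202,425; Winslow Bridge 652,347.83 → $652,350.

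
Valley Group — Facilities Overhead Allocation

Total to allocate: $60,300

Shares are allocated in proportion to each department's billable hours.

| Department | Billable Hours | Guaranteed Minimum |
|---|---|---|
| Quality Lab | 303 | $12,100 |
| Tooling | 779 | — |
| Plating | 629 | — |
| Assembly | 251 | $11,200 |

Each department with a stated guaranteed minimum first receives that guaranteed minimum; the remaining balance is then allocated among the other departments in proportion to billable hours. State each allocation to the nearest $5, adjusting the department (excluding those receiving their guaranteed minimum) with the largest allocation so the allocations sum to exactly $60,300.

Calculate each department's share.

Quality Lab: $12,100 | Tooling: $20,470 | Plating: $16,530 | Assembly: $11,200

Fund the minimums — Quality Lab $12,100; Assembly $11,200. Remaining pool $37,000.
Remaining pool split over remaining billable hours 1,408: Tooling 20,470.88 → $20,470; Plating 16,529.12 → $16,530.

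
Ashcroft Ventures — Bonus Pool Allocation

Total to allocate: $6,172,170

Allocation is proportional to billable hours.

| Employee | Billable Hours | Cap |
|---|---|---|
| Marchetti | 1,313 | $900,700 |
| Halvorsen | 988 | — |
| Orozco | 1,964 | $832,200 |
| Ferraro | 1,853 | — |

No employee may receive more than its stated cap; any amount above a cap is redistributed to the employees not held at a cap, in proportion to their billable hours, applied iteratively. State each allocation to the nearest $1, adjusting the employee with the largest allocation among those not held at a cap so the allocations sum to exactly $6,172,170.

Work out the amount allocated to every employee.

Marchetti: $900,700 | Halvorsen: $1,543,822 | Orozco: $832,200 | Ferraro: $2,895,448

Billable hours total: 6,118.
Pro-rata shares before constraints: Marchetti 1,324,625.57; Halvorsen 996,747.95; Orozco 1,981,389.65; Ferraro 1,869,406.83.
Capped: Marchetti ($900,700), Orozco ($832,200); remaining pool $4,439,270 reallocated over remaining billable hours 2,841.
Remaining shares: Halvorsen 1,543,822.16 → $1,543,822; Ferraro 2,895,447.84 → $2,895,448.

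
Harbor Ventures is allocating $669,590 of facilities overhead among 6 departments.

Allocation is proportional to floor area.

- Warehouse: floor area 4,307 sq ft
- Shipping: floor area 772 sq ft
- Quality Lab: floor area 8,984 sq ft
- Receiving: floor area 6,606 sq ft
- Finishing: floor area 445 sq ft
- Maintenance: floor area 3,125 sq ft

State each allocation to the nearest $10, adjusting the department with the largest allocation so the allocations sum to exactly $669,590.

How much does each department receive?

Warehouse: $118,980; Shipping: $21,330; Quality Lab: $248,170; Receiving: $182,490; Finishing: $12,290; Maintenance: $86,330

Sum of floor area: 24,239.
Unrounded shares: Warehouse 4,307/24,239 × $669,590 = 118,978.68; Shipping 772/24,239 × $669,590 = 21,326.11; Quality Lab 8,984/24,239 × $669,590 = 248,178.41; Receiving 6,606/24,239 × $669,590 = 182,487.38; Finishing 445/24,239 × $669,590 = 12,292.90; Maintenance 3,125/24,239 × $669,590 = 86,326.53.
Rounded to nearest $10: Warehouse $118,980; Shipping $21,330; Quality Lab $248,180; Receiving $182,490; Finishing $12,290; Maintenance $86,330. Sum = $669,600.
Difference $669,590 − $669,600 = −$10 applied to largest allocation (Quality Lab): Quality Lab becomes $248,170.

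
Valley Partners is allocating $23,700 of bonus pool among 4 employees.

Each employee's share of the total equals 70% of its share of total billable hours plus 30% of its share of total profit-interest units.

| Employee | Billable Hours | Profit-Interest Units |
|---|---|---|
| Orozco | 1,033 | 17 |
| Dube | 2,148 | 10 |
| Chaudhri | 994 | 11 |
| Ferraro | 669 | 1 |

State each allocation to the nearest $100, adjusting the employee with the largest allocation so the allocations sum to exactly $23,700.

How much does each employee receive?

Totals — billable hours 4,844, profit-interest units 39.
Combined weights (70% billable hours + 30% profit-interest units): Orozco 0.2800; Dube 0.3873; Chaudhri 0.2283; Ferraro 0.1044.
Proportional shares: Orozco 6,637.11; Dube 9,179.67; Chaudhri 5,409.69; Ferraro 2,473.54.
After rounding ($100): Orozco $6,600; Dube $9,200; Chaudhri $5,400; Ferraro $2,500. Sum = $23,700.
Rounded total matches; no reconciliation needed.

Orozco: $6,600; Dube: $9,200; Chaudhri: $5,400; Ferraro: $2,500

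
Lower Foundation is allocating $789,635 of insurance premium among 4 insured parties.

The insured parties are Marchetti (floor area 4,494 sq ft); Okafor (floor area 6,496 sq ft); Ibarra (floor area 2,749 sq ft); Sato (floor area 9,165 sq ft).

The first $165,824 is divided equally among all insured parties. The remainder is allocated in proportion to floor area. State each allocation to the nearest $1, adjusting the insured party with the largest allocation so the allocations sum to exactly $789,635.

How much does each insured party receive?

Marchetti: $163,854; Okafor: $218,380; Ibarra: $116,327; Sato: $291,074

Equal tier: $165,824 ÷ 4 = $41,456 apiece.
Remainder $623,811 by floor area (total 22,904): Marchetti 122,398.12 → $122,398; Okafor 176,924.39 → $176,924; Ibarra 74,871.48 → $74,871; Sato 249,617.00 → $249,617.
Rounding difference +$1 on remainder applied to Sato.
Totals: Marchetti $41,456 + $122,398 = $163,854; Okafor $41,456 + $176,924 = $218,380; Ibarra $41,456 + $74,871 = $116,327; Sato $41,456 + $249,618 = $291,074.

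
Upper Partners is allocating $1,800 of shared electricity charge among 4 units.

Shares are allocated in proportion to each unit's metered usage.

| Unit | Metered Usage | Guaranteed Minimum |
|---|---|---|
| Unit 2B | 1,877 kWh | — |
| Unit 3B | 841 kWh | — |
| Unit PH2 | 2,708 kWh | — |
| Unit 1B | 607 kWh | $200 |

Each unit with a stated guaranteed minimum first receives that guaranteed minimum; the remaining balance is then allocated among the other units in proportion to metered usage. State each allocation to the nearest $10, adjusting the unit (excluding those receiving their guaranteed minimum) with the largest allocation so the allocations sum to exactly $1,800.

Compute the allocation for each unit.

Minimums first: Unit 1B $200. Balance $1,600.
Balance split over remaining metered usage 5,426: Unit 2B 553.48 → $550; Unit 3B 247.99 → $250; Unit PH2 798.53 → $800.

Unit 2B: $550 · Unit 3B: $250 · Unit PH2: $800 · Unit 1B: $200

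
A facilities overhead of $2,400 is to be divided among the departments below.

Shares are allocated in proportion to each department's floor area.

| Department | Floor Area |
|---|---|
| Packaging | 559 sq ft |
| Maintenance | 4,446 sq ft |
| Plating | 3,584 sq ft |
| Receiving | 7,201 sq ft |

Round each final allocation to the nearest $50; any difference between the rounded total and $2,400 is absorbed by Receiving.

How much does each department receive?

Floor area total: 15,790.
Proportional shares: Packaging 559/15,790 × $2,400 = 84.97; Maintenance 4,446/15,790 × $2,400 = 675.77; Plating 3,584/15,790 × $2,400 = 544.75; Receiving 7,201/15,790 × $2,400 = 1,094.52.
At nearest $50: Packaging $100; Maintenance $700; Plating $550; Receiving $1,100. Sum = $2,450.
Difference $2,400 − $2,450 = −$50 applied to Receiving: Receiving becomes $1,050.

Packaging: $100; Maintenance: $700; Plating: $550; Receiving: $1,050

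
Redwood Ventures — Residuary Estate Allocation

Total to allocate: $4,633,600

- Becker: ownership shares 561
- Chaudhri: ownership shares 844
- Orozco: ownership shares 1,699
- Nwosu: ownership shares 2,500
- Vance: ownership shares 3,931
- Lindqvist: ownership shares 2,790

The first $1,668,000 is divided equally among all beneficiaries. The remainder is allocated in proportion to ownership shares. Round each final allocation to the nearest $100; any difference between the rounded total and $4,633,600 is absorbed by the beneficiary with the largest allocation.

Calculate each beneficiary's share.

Becker: $413,000 · Chaudhri: $481,100 · Orozco: $686,800 · Nwosu: $879,500 · Vance: $1,223,900 · Lindqvist: $949,300

First tranche $1,668,000 split equally: $278,000 each.
Remainder $2,965,600 by ownership shares (total 12,325): Becker 134,985.93 → $135,000; Chaudhri 203,080.44 → $203,100; Orozco 408,807.66 → $408,800; Nwosu 601,541.58 → $601,500; Vance 945,863.98 → $945,900; Lindqvist 671,320.41 → $671,300.
Totals: Becker $278,000 + $135,000 = $413,000; Chaudhri $278,000 + $203,100 = $481,100; Orozco $278,000 + $408,800 = $686,800; Nwosu $278,000 + $601,500 = $879,500; Vance $278,000 + $945,900 = $1,223,900; Lindqvist $278,000 + $671,300 = $949,300.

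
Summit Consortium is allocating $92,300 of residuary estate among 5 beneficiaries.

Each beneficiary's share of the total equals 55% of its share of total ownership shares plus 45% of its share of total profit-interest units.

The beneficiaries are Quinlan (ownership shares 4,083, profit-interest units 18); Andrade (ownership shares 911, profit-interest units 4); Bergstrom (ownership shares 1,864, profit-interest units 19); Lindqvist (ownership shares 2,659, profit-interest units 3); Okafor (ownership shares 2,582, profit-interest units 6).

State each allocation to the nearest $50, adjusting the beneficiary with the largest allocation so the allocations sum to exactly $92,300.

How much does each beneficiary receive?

Quinlan: $32,100; Andrade: $7,150; Bergstrom: $23,600; Lindqvist: $13,650; Okafor: $15,800

Ownership shares total 12,099; profit-interest units total 50.
Blended shares (55% ownership shares + 45% profit-interest units): Quinlan 0.3476; Andrade 0.0774; Bergstrom 0.2557; Lindqvist 0.1479; Okafor 0.1714.
Unrounded shares: Quinlan 32,084.06; Andrade 7,145.17; Bergstrom 23,604.27; Lindqvist 13,648.74; Okafor 15,817.76.
Rounded to nearest $50: Quinlan $32,100; Andrade $7,150; Bergstrom $23,600; Lindqvist $13,650; Okafor $15,800. Sum = $92,300.
No rounding difference to absorb.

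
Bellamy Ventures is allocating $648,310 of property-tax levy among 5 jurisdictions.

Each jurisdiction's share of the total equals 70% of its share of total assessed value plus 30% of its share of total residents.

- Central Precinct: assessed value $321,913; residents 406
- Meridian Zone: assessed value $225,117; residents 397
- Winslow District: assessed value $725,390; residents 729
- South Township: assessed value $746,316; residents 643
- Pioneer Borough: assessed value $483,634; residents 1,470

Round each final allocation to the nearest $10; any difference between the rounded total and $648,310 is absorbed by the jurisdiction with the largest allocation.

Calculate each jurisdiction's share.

Central Precinct: $80,040 | Meridian Zone: $62,010 | Winslow District: $170,450 | South Township: $169,660 | Pioneer Borough: $166,150

Assessed value total 2,502,370; residents total 3,645.
Composite weights (70% assessed value + 30% residents): Central Precinct 0.1235; Meridian Zone 0.0956; Winslow District 0.2629; South Township 0.2617; Pioneer Borough 0.2563.
Proportional shares: Central Precinct 80,044.18; Meridian Zone 62,009.53; Winslow District 170,451.61; South Township 169,657.78; Pioneer Borough 166,146.89.
Rounded to nearest $10: Central Precinct $80,040; Meridian Zone $62,010; Winslow District $170,450; South Township $169,660; Pioneer Borough $166,150. Sum = $648,310.
Sum already equals the total — no adjustment.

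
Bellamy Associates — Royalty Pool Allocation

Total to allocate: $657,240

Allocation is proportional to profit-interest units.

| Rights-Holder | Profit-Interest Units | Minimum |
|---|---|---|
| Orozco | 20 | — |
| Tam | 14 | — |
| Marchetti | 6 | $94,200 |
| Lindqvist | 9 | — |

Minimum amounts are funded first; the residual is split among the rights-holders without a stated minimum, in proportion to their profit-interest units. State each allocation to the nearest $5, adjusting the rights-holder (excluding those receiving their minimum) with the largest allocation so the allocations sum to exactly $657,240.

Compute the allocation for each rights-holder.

Guaranteed amounts: Marchetti $94,200. Residual $563,040.
Residual split over remaining profit-interest units 43: Orozco 261,879.07 → $261,880; Tam 183,315.35 → $183,315; Lindqvist 117,845.58 → $117,845.

Orozco: $261,880 | Tam: $183,315 | Marchetti: $94,200 | Lindqvist: $117,845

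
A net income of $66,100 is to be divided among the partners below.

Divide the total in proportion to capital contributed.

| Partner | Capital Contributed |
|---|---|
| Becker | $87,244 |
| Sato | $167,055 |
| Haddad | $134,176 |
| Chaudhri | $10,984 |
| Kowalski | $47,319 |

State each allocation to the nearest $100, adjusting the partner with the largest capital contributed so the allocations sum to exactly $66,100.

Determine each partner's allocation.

Becker: $12,900 · Sato: $24,700 · Haddad: $19,900 · Chaudhri: $1,600 · Kowalski: $7,000

Capital contributed total: 87,244 + 167,055 + 134,176 + 10,984 + 47,319 = 446,778.
Unrounded shares: Becker 12,907.59; Sato 24,715.49; Haddad 19,851.10; Chaudhri 1,625.06; Kowalski 7,000.76.
After rounding ($100): Becker $12,900; Sato $24,700; Haddad $19,900; Chaudhri $1,600; Kowalski $7,000. Sum = $66,100.
No rounding difference to absorb.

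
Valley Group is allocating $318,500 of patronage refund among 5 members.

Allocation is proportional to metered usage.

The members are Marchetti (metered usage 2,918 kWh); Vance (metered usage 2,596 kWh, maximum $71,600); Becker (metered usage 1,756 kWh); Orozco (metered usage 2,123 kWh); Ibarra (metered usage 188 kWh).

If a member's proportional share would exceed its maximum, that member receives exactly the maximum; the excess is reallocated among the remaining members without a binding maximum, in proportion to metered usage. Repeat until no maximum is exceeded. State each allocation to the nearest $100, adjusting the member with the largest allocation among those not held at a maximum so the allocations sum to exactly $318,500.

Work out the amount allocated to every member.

Total metered usage = 9,581.
Pro-rata shares before constraints: Marchetti 97,002.71; Vance 86,298.51; Becker 58,374.49; Orozco 70,574.63; Ibarra 6,249.66.
Held at cap: Vance ($71,600); remaining pool $246,900 reallocated over remaining metered usage 6,985.
Redistributed shares: Marchetti 103,143.05 → $103,100; Becker 62,069.63 → $62,100; Orozco 75,042.05 → $75,000; Ibarra 6,645.27 → $6,600.
Rounding difference +$100 applied to Marchetti → $103,200.

Marchetti: $103,200 | Vance: $71,600 | Becker: $62,100 | Orozco: $75,000 | Ibarra: $6,600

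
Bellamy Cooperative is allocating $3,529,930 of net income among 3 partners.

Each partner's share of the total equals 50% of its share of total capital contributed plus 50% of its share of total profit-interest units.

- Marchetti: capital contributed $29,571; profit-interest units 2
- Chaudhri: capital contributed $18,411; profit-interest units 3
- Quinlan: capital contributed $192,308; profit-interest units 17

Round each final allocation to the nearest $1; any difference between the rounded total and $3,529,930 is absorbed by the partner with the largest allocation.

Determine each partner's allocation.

Capital contributed total 240,290; profit-interest units total 22.
Combined weights (50% capital contributed + 50% profit-interest units): Marchetti 0.1070; Chaudhri 0.1065; Quinlan 0.7865.
Unrounded shares: Marchetti 377,654.66; Chaudhri 375,908.52; Quinlan 2,776,366.82.
Rounded to nearest $1: Marchetti $377,655; Chaudhri $375,909; Quinlan $2,776,367. Sum = $3,529,931.
Difference $3,529,930 − $3,529,931 = −$1 applied to largest allocation (Quinlan): Quinlan becomes $2,776,366.

Marchetti: $377,655 · Chaudhri: $375,909 · Quinlan: $2,776,366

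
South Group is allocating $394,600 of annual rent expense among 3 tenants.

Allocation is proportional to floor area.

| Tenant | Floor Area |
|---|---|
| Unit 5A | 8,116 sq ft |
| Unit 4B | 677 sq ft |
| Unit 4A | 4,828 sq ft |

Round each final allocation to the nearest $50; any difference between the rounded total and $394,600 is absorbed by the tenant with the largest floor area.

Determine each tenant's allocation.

Unit 5A: $235,150 | Unit 4B: $19,600 | Unit 4A: $139,850

Sum of floor area: 13,621.
Proportional shares: Unit 5A 8,116/13,621 × $394,600 = 235,120.30; Unit 4B 677/13,621 × $394,600 = 19,612.67; Unit 4A 4,828/13,621 × $394,600 = 139,867.03.
After rounding ($50): Unit 5A $235,100; Unit 4B $19,600; Unit 4A $139,850. Sum = $394,550.
Difference $394,600 − $394,550 = +$50 applied to largest floor area (Unit 5A): Unit 5A becomes $235,150.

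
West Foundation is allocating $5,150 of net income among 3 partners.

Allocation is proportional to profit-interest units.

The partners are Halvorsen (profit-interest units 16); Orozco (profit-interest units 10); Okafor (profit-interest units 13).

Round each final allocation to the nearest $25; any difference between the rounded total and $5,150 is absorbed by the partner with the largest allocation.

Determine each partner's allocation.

Halvorsen: $2,100; Orozco: $1,325; Okafor: $1,725

Combined profit-interest units = 39.
Proportional shares: Halvorsen 16/39 × $5,150 = 2,112.82; Orozco 10/39 × $5,150 = 1,320.51; Okafor 13/39 × $5,150 = 1,716.67.
After rounding ($25): Halvorsen $2,125; Orozco $1,325; Okafor $1,725. Sum = $5,175.
Difference $5,150 − $5,175 = −$25 applied to largest allocation (Halvorsen): Halvorsen becomes $2,100.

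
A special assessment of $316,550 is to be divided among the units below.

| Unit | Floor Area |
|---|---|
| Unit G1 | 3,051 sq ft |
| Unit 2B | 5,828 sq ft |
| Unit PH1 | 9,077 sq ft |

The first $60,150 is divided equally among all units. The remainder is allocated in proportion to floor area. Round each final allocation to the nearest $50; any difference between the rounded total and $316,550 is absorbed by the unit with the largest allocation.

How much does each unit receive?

Unit G1: $63,600 | Unit 2B: $103,250 | Unit PH1: $149,700

First tranche $60,150 split equally: $20,050 each.
Remainder $256,400 by floor area (total 17,956): Unit G1 43,566.30 → $43,550; Unit 2B 83,220.05 → $83,200; Unit PH1 129,613.66 → $129,600.
Rounding difference +$50 on remainder applied to Unit PH1.
Totals: Unit G1 $20,050 + $43,550 = $63,600; Unit 2B $20,050 + $83,200 = $103,250; Unit PH1 $20,050 + $129,650 = $149,700.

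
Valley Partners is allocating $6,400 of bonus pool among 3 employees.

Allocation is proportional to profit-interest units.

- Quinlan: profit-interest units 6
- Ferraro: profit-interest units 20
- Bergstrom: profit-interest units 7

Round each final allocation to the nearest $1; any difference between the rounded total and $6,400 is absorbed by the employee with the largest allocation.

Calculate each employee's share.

Quinlan: $1,164 | Ferraro: $3,878 | Bergstrom: $1,358

Profit-interest units total: 33.
Raw shares: Quinlan 6/33 × $6,400 = 1,163.64; Ferraro 20/33 × $6,400 = 3,878.79; Bergstrom 7/33 × $6,400 = 1,357.58.
Rounded to nearest $1: Quinlan $1,164; Ferraro $3,879; Bergstrom $1,358. Sum = $6,401.
Difference $6,400 − $6,401 = −$1 applied to largest allocation (Ferraro): Ferraro becomes $3,878.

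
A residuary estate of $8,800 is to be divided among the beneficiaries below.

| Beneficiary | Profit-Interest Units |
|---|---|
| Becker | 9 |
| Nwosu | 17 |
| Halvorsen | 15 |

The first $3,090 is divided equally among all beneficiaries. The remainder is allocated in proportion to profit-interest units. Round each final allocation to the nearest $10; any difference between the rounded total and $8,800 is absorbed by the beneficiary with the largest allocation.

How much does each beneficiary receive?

$3,090 shared equally gives $1,030 per beneficiary.
Remainder $5,710 by profit-interest units (total 41): Becker 1,253.41 → $1,250; Nwosu 2,367.56 → $2,370; Halvorsen 2,089.02 → $2,090.
Totals: Becker $1,030 + $1,250 = $2,280; Nwosu $1,030 + $2,370 = $3,400; Halvorsen $1,030 + $2,090 = $3,120.

Becker: $2,280 · Nwosu: $3,400 · Halvorsen: $3,120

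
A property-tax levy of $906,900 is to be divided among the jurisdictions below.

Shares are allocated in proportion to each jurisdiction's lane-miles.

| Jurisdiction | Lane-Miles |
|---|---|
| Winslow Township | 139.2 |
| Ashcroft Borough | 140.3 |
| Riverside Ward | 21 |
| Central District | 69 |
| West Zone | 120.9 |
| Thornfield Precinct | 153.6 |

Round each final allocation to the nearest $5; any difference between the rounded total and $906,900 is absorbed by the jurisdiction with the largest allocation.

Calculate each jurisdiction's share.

Total lane-miles = 644.
Pro-rata amounts: Winslow Township 139.2/644 × $906,900 = 196,025.59; Ashcroft Borough 140.3/644 × $906,900 = 197,574.64; Riverside Ward 21/644 × $906,900 = 29,572.83; Central District 69/644 × $906,900 = 97,167.86; West Zone 120.9/644 × $906,900 = 170,254.98; Thornfield Precinct 153.6/644 × $906,900 = 216,304.10.
Rounded to nearest $5: Winslow Township $196,025; Ashcroft Borough $197,575; Riverside Ward $29,575; Central District $97,170; West Zone $170,255; Thornfield Precinct $216,305. Sum = $906,905.
Difference $906,900 − $906,905 = −$5 applied to largest allocation (Thornfield Precinct): Thornfield Precinct becomes $216,300.

Winslow Township: $196,025 · Ashcroft Borough: $197,575 · Riverside Ward: $29,575 · Central District: $97,170 · West Zone: $170,255 · Thornfield Precinct: $216,300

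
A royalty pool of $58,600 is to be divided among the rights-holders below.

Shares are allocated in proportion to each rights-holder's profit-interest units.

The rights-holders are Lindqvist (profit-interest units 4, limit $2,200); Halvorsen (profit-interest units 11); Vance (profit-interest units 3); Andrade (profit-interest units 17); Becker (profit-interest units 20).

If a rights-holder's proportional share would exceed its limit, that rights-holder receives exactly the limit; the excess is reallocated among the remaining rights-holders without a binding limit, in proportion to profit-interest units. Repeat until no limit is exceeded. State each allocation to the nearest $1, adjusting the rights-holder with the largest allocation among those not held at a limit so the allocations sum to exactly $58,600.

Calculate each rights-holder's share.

Lindqvist: $2,200 · Halvorsen: $12,165 · Vance: $3,318 · Andrade: $18,800 · Becker: $22,117

Combined profit-interest units = 55.
Pro-rata shares before constraints: Lindqvist 4,261.82; Halvorsen 11,720.00; Vance 3,196.36; Andrade 18,112.73; Becker 21,309.09.
Held at cap: Lindqvist ($2,200); balance $56,400 reallocated over remaining profit-interest units 51.
Shares after redistribution: Halvorsen 12,164.71 → $12,165; Vance 3,317.65 → $3,318; Andrade 18,800.00 → $18,800; Becker 22,117.65 → $22,118.
Rounding difference −$1 applied to Becker → $22,117.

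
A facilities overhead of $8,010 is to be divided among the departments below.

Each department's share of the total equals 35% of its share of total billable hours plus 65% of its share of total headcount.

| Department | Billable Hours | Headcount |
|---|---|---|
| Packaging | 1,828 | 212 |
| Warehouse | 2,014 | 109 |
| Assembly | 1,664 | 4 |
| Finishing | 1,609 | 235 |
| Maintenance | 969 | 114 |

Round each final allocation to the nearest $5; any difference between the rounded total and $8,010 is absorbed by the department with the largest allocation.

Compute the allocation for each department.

Packaging: $2,270; Warehouse: $1,540; Assembly: $610; Finishing: $2,375; Maintenance: $1,215

Totals — billable hours 8,084, headcount 674.
Blended shares (35% billable hours + 65% headcount): Packaging 0.2836; Warehouse 0.1923; Assembly 0.0759; Finishing 0.2963; Maintenance 0.1519.
Unrounded shares: Packaging 2,271.60; Warehouse 1,540.45; Assembly 607.97; Finishing 2,373.32; Maintenance 1,216.67.
At nearest $5: Packaging $2,270; Warehouse $1,540; Assembly $610; Finishing $2,375; Maintenance $1,215. Sum = $8,010.
No rounding difference to absorb.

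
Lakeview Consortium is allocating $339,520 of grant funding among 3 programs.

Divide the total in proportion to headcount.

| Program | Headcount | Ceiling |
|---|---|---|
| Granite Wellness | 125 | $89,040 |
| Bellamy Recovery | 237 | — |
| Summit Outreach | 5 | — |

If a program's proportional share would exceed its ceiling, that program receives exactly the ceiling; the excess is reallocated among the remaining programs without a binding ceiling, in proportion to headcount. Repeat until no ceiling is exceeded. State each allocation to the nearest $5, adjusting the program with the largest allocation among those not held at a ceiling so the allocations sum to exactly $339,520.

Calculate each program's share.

Headcount total: 367.
Proportional shares (ignoring caps): Granite Wellness 115,640.33; Bellamy Recovery 219,254.06; Summit Outreach 4,625.61.
Capped: Granite Wellness ($89,040); remaining pool $250,480 reallocated over remaining headcount 242.
Shares after redistribution: Bellamy Recovery 245,304.79 → $245,305; Summit Outreach 5,175.21 → $5,175.

Granite Wellness: $89,040 | Bellamy Recovery: $245,305 | Summit Outreach: $5,175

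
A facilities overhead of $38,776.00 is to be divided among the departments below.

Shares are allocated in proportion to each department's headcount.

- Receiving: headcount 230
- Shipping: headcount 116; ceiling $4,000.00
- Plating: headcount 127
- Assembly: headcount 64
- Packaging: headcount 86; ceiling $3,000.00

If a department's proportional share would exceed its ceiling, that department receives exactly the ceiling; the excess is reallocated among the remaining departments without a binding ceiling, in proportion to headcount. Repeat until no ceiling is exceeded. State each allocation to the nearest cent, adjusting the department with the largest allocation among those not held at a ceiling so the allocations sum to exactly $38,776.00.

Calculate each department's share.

Receiving: $17,359.81 | Shipping: $4,000.00 | Plating: $9,585.63 | Assembly: $4,830.56 | Packaging: $3,000.00

Combined headcount = 623.
Pro-rata shares before constraints: Receiving 14,315.3772; Shipping 7,219.9294; Plating 7,904.5778; Assembly 3,983.4093; Packaging 5,352.7063.
Held at cap: Shipping ($4,000.00), Packaging ($3,000.00); residual $31,776.00 reallocated over remaining headcount 421.
Redistributed shares: Receiving 17,359.8100 → $17,359.81; Plating 9,585.6342 → $9,585.63; Assembly 4,830.5558 → $4,830.56.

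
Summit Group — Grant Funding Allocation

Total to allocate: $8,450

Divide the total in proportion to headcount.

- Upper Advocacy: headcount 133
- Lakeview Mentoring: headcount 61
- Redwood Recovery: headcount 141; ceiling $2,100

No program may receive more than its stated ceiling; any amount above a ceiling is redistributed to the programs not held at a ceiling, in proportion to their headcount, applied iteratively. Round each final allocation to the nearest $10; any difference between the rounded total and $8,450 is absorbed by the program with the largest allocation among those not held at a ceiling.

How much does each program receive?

Upper Advocacy: $4,350; Lakeview Mentoring: $2,000; Redwood Recovery: $2,100

Sum of headcount: 335.
Pro-rata shares before constraints: Upper Advocacy 3,354.78; Lakeview Mentoring 1,538.66; Redwood Recovery 3,556.57.
Held at cap: Redwood Recovery ($2,100); balance $6,350 reallocated over remaining headcount 194.
Redistributed shares: Upper Advocacy 4,353.35 → $4,350; Lakeview Mentoring 1,996.65 → $2,000.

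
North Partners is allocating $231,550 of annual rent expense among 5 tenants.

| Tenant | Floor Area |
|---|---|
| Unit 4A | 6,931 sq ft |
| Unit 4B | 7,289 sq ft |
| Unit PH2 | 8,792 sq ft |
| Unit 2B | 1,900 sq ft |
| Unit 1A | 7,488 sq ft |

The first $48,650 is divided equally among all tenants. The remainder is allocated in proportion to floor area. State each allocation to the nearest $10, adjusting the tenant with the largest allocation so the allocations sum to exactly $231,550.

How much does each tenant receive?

Unit 4A: $48,860 · Unit 4B: $50,880 · Unit PH2: $59,350 · Unit 2B: $20,460 · Unit 1A: $52,000

Equal tier: $48,650 ÷ 5 = $9,730 apiece.
Remainder $182,900 by floor area (total 32,400): Unit 4A 39,125.92 → $39,130; Unit 4B 41,146.85 → $41,150; Unit PH2 49,631.38 → $49,630; Unit 2B 10,725.62 → $10,730; Unit 1A 42,270.22 → $42,270.
Rounding difference −$10 on remainder applied to Unit PH2.
Totals: Unit 4A $9,730 + $39,130 = $48,860; Unit 4B $9,730 + $41,150 = $50,880; Unit PH2 $9,730 + $49,620 = $59,350; Unit 2B $9,730 + $10,730 = $20,460; Unit 1A $9,730 + $42,270 = $52,000.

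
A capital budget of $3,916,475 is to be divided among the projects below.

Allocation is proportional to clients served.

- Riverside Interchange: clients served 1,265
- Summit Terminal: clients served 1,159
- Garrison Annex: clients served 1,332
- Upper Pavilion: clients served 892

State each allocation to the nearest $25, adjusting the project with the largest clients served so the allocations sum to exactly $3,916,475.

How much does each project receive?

Riverside Interchange: $1,065,900; Summit Terminal: $976,600; Garrison Annex: $1,122,350; Upper Pavilion: $751,625

Total clients served = 4,648.
Proportional shares: Riverside Interchange 1,265/4,648 × $3,916,475 = 1,065,908.11; Summit Terminal 1,159/4,648 × $3,916,475 = 976,590.90; Garrison Annex 1,332/4,648 × $3,916,475 = 1,122,363.32; Upper Pavilion 892/4,648 × $3,916,475 = 751,612.67.
At nearest $25: Riverside Interchange $1,065,900; Summit Terminal $976,600; Garrison Annex $1,122,375; Upper Pavilion $751,625. Sum = $3,916,500.
Difference $3,916,475 − $3,916,500 = −$25 applied to largest clients served (Garrison Annex): Garrison Annex becomes $1,122,350.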